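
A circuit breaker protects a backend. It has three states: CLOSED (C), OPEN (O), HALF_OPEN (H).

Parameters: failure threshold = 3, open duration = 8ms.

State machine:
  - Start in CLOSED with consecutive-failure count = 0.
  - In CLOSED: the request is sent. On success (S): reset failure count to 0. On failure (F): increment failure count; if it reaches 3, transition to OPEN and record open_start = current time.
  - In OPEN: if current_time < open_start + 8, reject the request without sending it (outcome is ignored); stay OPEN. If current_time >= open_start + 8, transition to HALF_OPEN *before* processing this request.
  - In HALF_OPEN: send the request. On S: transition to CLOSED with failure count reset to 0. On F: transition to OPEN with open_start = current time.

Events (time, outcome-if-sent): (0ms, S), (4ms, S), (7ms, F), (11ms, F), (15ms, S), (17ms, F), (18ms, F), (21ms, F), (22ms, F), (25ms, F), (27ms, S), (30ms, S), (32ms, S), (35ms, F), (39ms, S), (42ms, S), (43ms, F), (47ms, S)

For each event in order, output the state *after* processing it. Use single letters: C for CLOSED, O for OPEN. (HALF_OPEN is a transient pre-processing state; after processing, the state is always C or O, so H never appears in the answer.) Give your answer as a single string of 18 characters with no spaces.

Answer: CCCCCCCOOOOCCCCCCC

Derivation:
State after each event:
  event#1 t=0ms outcome=S: state=CLOSED
  event#2 t=4ms outcome=S: state=CLOSED
  event#3 t=7ms outcome=F: state=CLOSED
  event#4 t=11ms outcome=F: state=CLOSED
  event#5 t=15ms outcome=S: state=CLOSED
  event#6 t=17ms outcome=F: state=CLOSED
  event#7 t=18ms outcome=F: state=CLOSED
  event#8 t=21ms outcome=F: state=OPEN
  event#9 t=22ms outcome=F: state=OPEN
  event#10 t=25ms outcome=F: state=OPEN
  event#11 t=27ms outcome=S: state=OPEN
  event#12 t=30ms outcome=S: state=CLOSED
  event#13 t=32ms outcome=S: state=CLOSED
  event#14 t=35ms outcome=F: state=CLOSED
  event#15 t=39ms outcome=S: state=CLOSED
  event#16 t=42ms outcome=S: state=CLOSED
  event#17 t=43ms outcome=F: state=CLOSED
  event#18 t=47ms outcome=S: state=CLOSED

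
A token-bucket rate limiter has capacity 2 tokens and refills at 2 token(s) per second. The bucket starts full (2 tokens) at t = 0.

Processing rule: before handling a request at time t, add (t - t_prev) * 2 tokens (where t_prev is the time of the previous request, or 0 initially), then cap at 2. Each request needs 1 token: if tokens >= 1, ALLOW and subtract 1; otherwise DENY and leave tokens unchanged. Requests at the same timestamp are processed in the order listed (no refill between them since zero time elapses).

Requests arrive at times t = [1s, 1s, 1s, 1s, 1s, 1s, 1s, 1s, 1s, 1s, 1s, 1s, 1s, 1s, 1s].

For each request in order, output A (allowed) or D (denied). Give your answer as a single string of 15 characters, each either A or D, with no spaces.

Answer: AADDDDDDDDDDDDD

Derivation:
Simulating step by step:
  req#1 t=1s: ALLOW
  req#2 t=1s: ALLOW
  req#3 t=1s: DENY
  req#4 t=1s: DENY
  req#5 t=1s: DENY
  req#6 t=1s: DENY
  req#7 t=1s: DENY
  req#8 t=1s: DENY
  req#9 t=1s: DENY
  req#10 t=1s: DENY
  req#11 t=1s: DENY
  req#12 t=1s: DENY
  req#13 t=1s: DENY
  req#14 t=1s: DENY
  req#15 t=1s: DENY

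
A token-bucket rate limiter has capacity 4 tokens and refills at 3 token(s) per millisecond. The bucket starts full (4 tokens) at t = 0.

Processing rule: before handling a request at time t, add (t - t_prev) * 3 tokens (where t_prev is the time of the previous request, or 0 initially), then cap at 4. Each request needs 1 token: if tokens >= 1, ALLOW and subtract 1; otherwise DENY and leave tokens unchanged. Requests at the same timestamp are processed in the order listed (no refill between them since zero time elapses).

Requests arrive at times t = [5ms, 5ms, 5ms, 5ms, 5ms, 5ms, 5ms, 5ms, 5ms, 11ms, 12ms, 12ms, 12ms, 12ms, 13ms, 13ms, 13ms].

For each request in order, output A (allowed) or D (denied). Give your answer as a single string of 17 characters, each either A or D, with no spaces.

Answer: AAAADDDDDAAAAAAAA

Derivation:
Simulating step by step:
  req#1 t=5ms: ALLOW
  req#2 t=5ms: ALLOW
  req#3 t=5ms: ALLOW
  req#4 t=5ms: ALLOW
  req#5 t=5ms: DENY
  req#6 t=5ms: DENY
  req#7 t=5ms: DENY
  req#8 t=5ms: DENY
  req#9 t=5ms: DENY
  req#10 t=11ms: ALLOW
  req#11 t=12ms: ALLOW
  req#12 t=12ms: ALLOW
  req#13 t=12ms: ALLOW
  req#14 t=12ms: ALLOW
  req#15 t=13ms: ALLOW
  req#16 t=13ms: ALLOW
  req#17 t=13ms: ALLOW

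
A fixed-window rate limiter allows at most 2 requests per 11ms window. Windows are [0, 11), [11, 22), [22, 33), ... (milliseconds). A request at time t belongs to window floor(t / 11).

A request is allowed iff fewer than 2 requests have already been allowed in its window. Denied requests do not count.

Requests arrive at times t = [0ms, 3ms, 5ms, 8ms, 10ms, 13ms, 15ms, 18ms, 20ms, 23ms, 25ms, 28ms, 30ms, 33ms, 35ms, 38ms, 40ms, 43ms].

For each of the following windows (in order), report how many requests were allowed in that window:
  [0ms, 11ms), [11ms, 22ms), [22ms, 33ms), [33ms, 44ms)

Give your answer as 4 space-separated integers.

Answer: 2 2 2 2

Derivation:
Processing requests:
  req#1 t=0ms (window 0): ALLOW
  req#2 t=3ms (window 0): ALLOW
  req#3 t=5ms (window 0): DENY
  req#4 t=8ms (window 0): DENY
  req#5 t=10ms (window 0): DENY
  req#6 t=13ms (window 1): ALLOW
  req#7 t=15ms (window 1): ALLOW
  req#8 t=18ms (window 1): DENY
  req#9 t=20ms (window 1): DENY
  req#10 t=23ms (window 2): ALLOW
  req#11 t=25ms (window 2): ALLOW
  req#12 t=28ms (window 2): DENY
  req#13 t=30ms (window 2): DENY
  req#14 t=33ms (window 3): ALLOW
  req#15 t=35ms (window 3): ALLOW
  req#16 t=38ms (window 3): DENY
  req#17 t=40ms (window 3): DENY
  req#18 t=43ms (window 3): DENY

Allowed counts by window: 2 2 2 2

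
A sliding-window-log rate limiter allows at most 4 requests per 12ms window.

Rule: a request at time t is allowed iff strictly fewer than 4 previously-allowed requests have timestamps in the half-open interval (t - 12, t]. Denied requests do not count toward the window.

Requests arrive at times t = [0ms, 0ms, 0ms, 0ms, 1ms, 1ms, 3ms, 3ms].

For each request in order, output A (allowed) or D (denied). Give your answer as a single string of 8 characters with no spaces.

Tracking allowed requests in the window:
  req#1 t=0ms: ALLOW
  req#2 t=0ms: ALLOW
  req#3 t=0ms: ALLOW
  req#4 t=0ms: ALLOW
  req#5 t=1ms: DENY
  req#6 t=1ms: DENY
  req#7 t=3ms: DENY
  req#8 t=3ms: DENY

Answer: AAAADDDD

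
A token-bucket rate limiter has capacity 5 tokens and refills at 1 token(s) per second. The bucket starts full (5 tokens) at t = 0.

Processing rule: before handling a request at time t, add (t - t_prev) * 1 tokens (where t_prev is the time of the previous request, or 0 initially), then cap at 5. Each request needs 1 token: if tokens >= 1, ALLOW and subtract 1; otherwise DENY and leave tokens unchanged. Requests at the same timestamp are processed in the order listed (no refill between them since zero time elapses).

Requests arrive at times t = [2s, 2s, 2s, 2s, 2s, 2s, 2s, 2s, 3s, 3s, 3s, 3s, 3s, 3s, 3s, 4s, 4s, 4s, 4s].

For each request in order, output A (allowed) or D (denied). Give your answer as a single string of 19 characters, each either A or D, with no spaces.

Simulating step by step:
  req#1 t=2s: ALLOW
  req#2 t=2s: ALLOW
  req#3 t=2s: ALLOW
  req#4 t=2s: ALLOW
  req#5 t=2s: ALLOW
  req#6 t=2s: DENY
  req#7 t=2s: DENY
  req#8 t=2s: DENY
  req#9 t=3s: ALLOW
  req#10 t=3s: DENY
  req#11 t=3s: DENY
  req#12 t=3s: DENY
  req#13 t=3s: DENY
  req#14 t=3s: DENY
  req#15 t=3s: DENY
  req#16 t=4s: ALLOW
  req#17 t=4s: DENY
  req#18 t=4s: DENY
  req#19 t=4s: DENY

Answer: AAAAADDDADDDDDDADDD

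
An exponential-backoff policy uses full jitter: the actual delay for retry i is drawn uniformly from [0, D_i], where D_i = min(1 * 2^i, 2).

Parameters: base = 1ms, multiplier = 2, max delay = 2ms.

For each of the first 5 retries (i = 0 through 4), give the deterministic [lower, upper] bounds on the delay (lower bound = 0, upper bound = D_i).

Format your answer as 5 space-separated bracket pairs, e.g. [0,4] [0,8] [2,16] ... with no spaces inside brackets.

Answer: [0,1] [0,2] [0,2] [0,2] [0,2]

Derivation:
Computing bounds per retry:
  i=0: D_i=min(1*2^0,2)=1, bounds=[0,1]
  i=1: D_i=min(1*2^1,2)=2, bounds=[0,2]
  i=2: D_i=min(1*2^2,2)=2, bounds=[0,2]
  i=3: D_i=min(1*2^3,2)=2, bounds=[0,2]
  i=4: D_i=min(1*2^4,2)=2, bounds=[0,2]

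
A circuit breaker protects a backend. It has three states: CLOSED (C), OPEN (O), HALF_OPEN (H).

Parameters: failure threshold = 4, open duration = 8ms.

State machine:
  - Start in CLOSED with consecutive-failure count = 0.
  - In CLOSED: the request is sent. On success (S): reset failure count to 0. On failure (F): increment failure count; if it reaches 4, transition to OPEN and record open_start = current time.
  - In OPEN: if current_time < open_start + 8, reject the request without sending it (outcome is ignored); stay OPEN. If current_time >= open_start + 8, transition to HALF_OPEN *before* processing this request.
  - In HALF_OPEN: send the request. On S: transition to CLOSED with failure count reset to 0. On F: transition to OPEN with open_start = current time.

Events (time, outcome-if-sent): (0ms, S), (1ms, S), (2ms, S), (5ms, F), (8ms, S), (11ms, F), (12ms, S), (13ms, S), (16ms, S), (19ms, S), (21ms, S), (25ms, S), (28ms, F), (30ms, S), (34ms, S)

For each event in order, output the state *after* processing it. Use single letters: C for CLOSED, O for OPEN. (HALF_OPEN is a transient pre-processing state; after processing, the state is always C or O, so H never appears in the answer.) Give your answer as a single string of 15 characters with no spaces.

State after each event:
  event#1 t=0ms outcome=S: state=CLOSED
  event#2 t=1ms outcome=S: state=CLOSED
  event#3 t=2ms outcome=S: state=CLOSED
  event#4 t=5ms outcome=F: state=CLOSED
  event#5 t=8ms outcome=S: state=CLOSED
  event#6 t=11ms outcome=F: state=CLOSED
  event#7 t=12ms outcome=S: state=CLOSED
  event#8 t=13ms outcome=S: state=CLOSED
  event#9 t=16ms outcome=S: state=CLOSED
  event#10 t=19ms outcome=S: state=CLOSED
  event#11 t=21ms outcome=S: state=CLOSED
  event#12 t=25ms outcome=S: state=CLOSED
  event#13 t=28ms outcome=F: state=CLOSED
  event#14 t=30ms outcome=S: state=CLOSED
  event#15 t=34ms outcome=S: state=CLOSED

Answer: CCCCCCCCCCCCCCC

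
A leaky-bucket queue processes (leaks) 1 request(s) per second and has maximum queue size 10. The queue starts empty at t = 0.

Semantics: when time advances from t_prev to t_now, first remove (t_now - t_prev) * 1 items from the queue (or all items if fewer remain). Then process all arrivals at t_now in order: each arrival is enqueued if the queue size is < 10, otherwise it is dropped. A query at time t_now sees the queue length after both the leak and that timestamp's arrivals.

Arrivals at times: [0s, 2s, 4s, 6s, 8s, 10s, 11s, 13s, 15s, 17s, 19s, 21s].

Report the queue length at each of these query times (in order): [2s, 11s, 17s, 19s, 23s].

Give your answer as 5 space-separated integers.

Answer: 1 1 1 1 0

Derivation:
Queue lengths at query times:
  query t=2s: backlog = 1
  query t=11s: backlog = 1
  query t=17s: backlog = 1
  query t=19s: backlog = 1
  query t=23s: backlog = 0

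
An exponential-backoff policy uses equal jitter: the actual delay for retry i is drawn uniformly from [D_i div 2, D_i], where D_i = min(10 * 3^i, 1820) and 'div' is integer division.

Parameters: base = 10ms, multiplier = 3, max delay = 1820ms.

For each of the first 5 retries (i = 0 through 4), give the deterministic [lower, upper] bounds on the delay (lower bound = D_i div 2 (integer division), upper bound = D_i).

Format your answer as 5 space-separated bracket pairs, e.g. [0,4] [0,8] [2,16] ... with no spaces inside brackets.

Computing bounds per retry:
  i=0: D_i=min(10*3^0,1820)=10, bounds=[5,10]
  i=1: D_i=min(10*3^1,1820)=30, bounds=[15,30]
  i=2: D_i=min(10*3^2,1820)=90, bounds=[45,90]
  i=3: D_i=min(10*3^3,1820)=270, bounds=[135,270]
  i=4: D_i=min(10*3^4,1820)=810, bounds=[405,810]

Answer: [5,10] [15,30] [45,90] [135,270] [405,810]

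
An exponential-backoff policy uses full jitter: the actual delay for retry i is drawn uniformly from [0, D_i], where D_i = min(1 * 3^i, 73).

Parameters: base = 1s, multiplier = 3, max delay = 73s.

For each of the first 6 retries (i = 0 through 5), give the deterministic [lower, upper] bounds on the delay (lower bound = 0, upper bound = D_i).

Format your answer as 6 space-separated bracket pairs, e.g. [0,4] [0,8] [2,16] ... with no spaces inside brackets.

Computing bounds per retry:
  i=0: D_i=min(1*3^0,73)=1, bounds=[0,1]
  i=1: D_i=min(1*3^1,73)=3, bounds=[0,3]
  i=2: D_i=min(1*3^2,73)=9, bounds=[0,9]
  i=3: D_i=min(1*3^3,73)=27, bounds=[0,27]
  i=4: D_i=min(1*3^4,73)=73, bounds=[0,73]
  i=5: D_i=min(1*3^5,73)=73, bounds=[0,73]

Answer: [0,1] [0,3] [0,9] [0,27] [0,73] [0,73]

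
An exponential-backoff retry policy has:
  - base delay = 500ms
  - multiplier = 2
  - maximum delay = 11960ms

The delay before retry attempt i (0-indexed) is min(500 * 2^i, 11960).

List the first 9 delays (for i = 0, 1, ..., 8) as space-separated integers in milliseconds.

Answer: 500 1000 2000 4000 8000 11960 11960 11960 11960

Derivation:
Computing each delay:
  i=0: min(500*2^0, 11960) = 500
  i=1: min(500*2^1, 11960) = 1000
  i=2: min(500*2^2, 11960) = 2000
  i=3: min(500*2^3, 11960) = 4000
  i=4: min(500*2^4, 11960) = 8000
  i=5: min(500*2^5, 11960) = 11960
  i=6: min(500*2^6, 11960) = 11960
  i=7: min(500*2^7, 11960) = 11960
  i=8: min(500*2^8, 11960) = 11960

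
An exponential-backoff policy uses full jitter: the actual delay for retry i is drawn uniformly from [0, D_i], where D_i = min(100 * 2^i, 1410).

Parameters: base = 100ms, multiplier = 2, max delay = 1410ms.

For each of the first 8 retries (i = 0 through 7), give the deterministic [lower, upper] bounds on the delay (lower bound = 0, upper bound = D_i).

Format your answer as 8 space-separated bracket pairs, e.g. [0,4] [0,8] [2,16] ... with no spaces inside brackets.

Computing bounds per retry:
  i=0: D_i=min(100*2^0,1410)=100, bounds=[0,100]
  i=1: D_i=min(100*2^1,1410)=200, bounds=[0,200]
  i=2: D_i=min(100*2^2,1410)=400, bounds=[0,400]
  i=3: D_i=min(100*2^3,1410)=800, bounds=[0,800]
  i=4: D_i=min(100*2^4,1410)=1410, bounds=[0,1410]
  i=5: D_i=min(100*2^5,1410)=1410, bounds=[0,1410]
  i=6: D_i=min(100*2^6,1410)=1410, bounds=[0,1410]
  i=7: D_i=min(100*2^7,1410)=1410, bounds=[0,1410]

Answer: [0,100] [0,200] [0,400] [0,800] [0,1410] [0,1410] [0,1410] [0,1410]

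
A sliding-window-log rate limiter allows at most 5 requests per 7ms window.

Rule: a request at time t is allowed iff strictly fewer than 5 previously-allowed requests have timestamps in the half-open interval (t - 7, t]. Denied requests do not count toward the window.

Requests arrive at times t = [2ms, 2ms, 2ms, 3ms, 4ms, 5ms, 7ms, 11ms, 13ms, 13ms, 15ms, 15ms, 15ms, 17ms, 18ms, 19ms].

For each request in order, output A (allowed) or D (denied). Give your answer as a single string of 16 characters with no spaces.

Tracking allowed requests in the window:
  req#1 t=2ms: ALLOW
  req#2 t=2ms: ALLOW
  req#3 t=2ms: ALLOW
  req#4 t=3ms: ALLOW
  req#5 t=4ms: ALLOW
  req#6 t=5ms: DENY
  req#7 t=7ms: DENY
  req#8 t=11ms: ALLOW
  req#9 t=13ms: ALLOW
  req#10 t=13ms: ALLOW
  req#11 t=15ms: ALLOW
  req#12 t=15ms: ALLOW
  req#13 t=15ms: DENY
  req#14 t=17ms: DENY
  req#15 t=18ms: ALLOW
  req#16 t=19ms: DENY

Answer: AAAAADDAAAAADDAD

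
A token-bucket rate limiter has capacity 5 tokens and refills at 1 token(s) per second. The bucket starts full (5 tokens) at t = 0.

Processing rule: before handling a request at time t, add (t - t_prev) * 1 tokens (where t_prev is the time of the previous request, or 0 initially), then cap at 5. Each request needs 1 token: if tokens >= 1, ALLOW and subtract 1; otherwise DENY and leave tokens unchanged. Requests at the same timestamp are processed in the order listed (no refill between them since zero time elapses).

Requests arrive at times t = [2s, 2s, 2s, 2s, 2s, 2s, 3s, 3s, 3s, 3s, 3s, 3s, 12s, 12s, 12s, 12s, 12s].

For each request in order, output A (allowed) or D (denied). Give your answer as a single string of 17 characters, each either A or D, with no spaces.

Simulating step by step:
  req#1 t=2s: ALLOW
  req#2 t=2s: ALLOW
  req#3 t=2s: ALLOW
  req#4 t=2s: ALLOW
  req#5 t=2s: ALLOW
  req#6 t=2s: DENY
  req#7 t=3s: ALLOW
  req#8 t=3s: DENY
  req#9 t=3s: DENY
  req#10 t=3s: DENY
  req#11 t=3s: DENY
  req#12 t=3s: DENY
  req#13 t=12s: ALLOW
  req#14 t=12s: ALLOW
  req#15 t=12s: ALLOW
  req#16 t=12s: ALLOW
  req#17 t=12s: ALLOW

Answer: AAAAADADDDDDAAAAA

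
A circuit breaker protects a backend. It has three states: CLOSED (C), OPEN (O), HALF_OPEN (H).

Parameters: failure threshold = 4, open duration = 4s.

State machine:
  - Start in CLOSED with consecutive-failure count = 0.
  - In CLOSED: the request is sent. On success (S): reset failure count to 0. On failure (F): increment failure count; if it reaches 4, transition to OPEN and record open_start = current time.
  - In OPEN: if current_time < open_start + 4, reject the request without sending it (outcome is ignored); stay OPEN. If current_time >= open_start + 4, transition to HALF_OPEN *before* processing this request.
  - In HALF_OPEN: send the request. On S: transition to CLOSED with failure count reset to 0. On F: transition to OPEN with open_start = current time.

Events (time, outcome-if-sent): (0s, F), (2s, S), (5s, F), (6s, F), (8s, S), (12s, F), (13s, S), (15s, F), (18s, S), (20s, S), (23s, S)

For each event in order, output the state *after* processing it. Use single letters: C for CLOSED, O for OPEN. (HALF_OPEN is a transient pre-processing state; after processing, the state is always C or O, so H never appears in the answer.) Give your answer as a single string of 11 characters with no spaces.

State after each event:
  event#1 t=0s outcome=F: state=CLOSED
  event#2 t=2s outcome=S: state=CLOSED
  event#3 t=5s outcome=F: state=CLOSED
  event#4 t=6s outcome=F: state=CLOSED
  event#5 t=8s outcome=S: state=CLOSED
  event#6 t=12s outcome=F: state=CLOSED
  event#7 t=13s outcome=S: state=CLOSED
  event#8 t=15s outcome=F: state=CLOSED
  event#9 t=18s outcome=S: state=CLOSED
  event#10 t=20s outcome=S: state=CLOSED
  event#11 t=23s outcome=S: state=CLOSED

Answer: CCCCCCCCCCC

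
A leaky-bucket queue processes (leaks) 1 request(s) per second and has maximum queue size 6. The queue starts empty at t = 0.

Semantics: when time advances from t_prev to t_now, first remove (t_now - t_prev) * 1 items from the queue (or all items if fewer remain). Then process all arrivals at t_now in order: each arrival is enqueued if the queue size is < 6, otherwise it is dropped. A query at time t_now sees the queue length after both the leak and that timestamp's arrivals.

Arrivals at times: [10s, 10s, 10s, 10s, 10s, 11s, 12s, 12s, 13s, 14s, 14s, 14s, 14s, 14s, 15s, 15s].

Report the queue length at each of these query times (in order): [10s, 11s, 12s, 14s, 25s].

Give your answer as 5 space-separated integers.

Queue lengths at query times:
  query t=10s: backlog = 5
  query t=11s: backlog = 5
  query t=12s: backlog = 6
  query t=14s: backlog = 6
  query t=25s: backlog = 0

Answer: 5 5 6 6 0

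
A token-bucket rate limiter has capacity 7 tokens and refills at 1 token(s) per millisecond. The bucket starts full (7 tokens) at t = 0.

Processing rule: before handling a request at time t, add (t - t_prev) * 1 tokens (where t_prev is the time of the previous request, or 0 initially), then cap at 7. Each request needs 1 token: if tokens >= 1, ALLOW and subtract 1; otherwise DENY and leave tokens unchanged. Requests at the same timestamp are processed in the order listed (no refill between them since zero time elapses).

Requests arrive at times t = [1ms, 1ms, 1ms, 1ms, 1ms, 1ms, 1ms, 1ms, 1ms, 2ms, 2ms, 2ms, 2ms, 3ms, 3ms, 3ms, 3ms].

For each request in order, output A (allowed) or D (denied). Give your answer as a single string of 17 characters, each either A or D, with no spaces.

Answer: AAAAAAADDADDDADDD

Derivation:
Simulating step by step:
  req#1 t=1ms: ALLOW
  req#2 t=1ms: ALLOW
  req#3 t=1ms: ALLOW
  req#4 t=1ms: ALLOW
  req#5 t=1ms: ALLOW
  req#6 t=1ms: ALLOW
  req#7 t=1ms: ALLOW
  req#8 t=1ms: DENY
  req#9 t=1ms: DENY
  req#10 t=2ms: ALLOW
  req#11 t=2ms: DENY
  req#12 t=2ms: DENY
  req#13 t=2ms: DENY
  req#14 t=3ms: ALLOW
  req#15 t=3ms: DENY
  req#16 t=3ms: DENY
  req#17 t=3ms: DENY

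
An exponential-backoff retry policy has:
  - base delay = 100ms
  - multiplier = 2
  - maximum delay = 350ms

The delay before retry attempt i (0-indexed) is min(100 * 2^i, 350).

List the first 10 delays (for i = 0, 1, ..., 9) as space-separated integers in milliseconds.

Answer: 100 200 350 350 350 350 350 350 350 350

Derivation:
Computing each delay:
  i=0: min(100*2^0, 350) = 100
  i=1: min(100*2^1, 350) = 200
  i=2: min(100*2^2, 350) = 350
  i=3: min(100*2^3, 350) = 350
  i=4: min(100*2^4, 350) = 350
  i=5: min(100*2^5, 350) = 350
  i=6: min(100*2^6, 350) = 350
  i=7: min(100*2^7, 350) = 350
  i=8: min(100*2^8, 350) = 350
  i=9: min(100*2^9, 350) = 350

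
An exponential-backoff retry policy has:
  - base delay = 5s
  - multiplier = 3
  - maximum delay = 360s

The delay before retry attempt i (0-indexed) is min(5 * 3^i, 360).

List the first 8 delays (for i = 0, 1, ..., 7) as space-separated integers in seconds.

Answer: 5 15 45 135 360 360 360 360

Derivation:
Computing each delay:
  i=0: min(5*3^0, 360) = 5
  i=1: min(5*3^1, 360) = 15
  i=2: min(5*3^2, 360) = 45
  i=3: min(5*3^3, 360) = 135
  i=4: min(5*3^4, 360) = 360
  i=5: min(5*3^5, 360) = 360
  i=6: min(5*3^6, 360) = 360
  i=7: min(5*3^7, 360) = 360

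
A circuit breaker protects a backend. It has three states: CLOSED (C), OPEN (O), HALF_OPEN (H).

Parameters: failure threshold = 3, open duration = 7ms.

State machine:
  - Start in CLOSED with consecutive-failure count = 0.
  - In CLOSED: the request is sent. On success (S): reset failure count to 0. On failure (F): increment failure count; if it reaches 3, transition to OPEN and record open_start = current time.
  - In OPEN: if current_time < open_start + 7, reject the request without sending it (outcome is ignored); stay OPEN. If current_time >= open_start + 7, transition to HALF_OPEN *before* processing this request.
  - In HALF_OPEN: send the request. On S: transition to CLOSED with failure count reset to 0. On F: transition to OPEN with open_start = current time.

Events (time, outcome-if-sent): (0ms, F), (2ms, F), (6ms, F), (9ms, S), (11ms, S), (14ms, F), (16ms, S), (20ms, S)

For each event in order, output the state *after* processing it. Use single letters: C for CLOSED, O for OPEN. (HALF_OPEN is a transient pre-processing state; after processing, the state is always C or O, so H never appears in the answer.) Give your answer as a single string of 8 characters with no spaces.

State after each event:
  event#1 t=0ms outcome=F: state=CLOSED
  event#2 t=2ms outcome=F: state=CLOSED
  event#3 t=6ms outcome=F: state=OPEN
  event#4 t=9ms outcome=S: state=OPEN
  event#5 t=11ms outcome=S: state=OPEN
  event#6 t=14ms outcome=F: state=OPEN
  event#7 t=16ms outcome=S: state=OPEN
  event#8 t=20ms outcome=S: state=OPEN

Answer: CCOOOOOO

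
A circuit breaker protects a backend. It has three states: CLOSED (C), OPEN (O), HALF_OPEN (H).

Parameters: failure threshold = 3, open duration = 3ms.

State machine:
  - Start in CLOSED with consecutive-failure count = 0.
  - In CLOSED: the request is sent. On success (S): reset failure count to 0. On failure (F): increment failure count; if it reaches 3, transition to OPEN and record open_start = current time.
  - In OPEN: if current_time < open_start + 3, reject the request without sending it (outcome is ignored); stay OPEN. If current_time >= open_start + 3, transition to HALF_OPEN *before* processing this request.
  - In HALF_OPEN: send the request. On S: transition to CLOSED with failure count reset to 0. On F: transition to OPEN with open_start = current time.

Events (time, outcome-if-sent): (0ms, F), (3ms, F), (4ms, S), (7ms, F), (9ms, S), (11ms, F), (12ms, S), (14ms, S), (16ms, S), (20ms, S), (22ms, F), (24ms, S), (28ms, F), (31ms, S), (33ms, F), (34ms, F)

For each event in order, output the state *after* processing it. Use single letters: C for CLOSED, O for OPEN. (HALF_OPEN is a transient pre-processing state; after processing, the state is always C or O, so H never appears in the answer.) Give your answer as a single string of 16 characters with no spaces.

Answer: CCCCCCCCCCCCCCCC

Derivation:
State after each event:
  event#1 t=0ms outcome=F: state=CLOSED
  event#2 t=3ms outcome=F: state=CLOSED
  event#3 t=4ms outcome=S: state=CLOSED
  event#4 t=7ms outcome=F: state=CLOSED
  event#5 t=9ms outcome=S: state=CLOSED
  event#6 t=11ms outcome=F: state=CLOSED
  event#7 t=12ms outcome=S: state=CLOSED
  event#8 t=14ms outcome=S: state=CLOSED
  event#9 t=16ms outcome=S: state=CLOSED
  event#10 t=20ms outcome=S: state=CLOSED
  event#11 t=22ms outcome=F: state=CLOSED
  event#12 t=24ms outcome=S: state=CLOSED
  event#13 t=28ms outcome=F: state=CLOSED
  event#14 t=31ms outcome=S: state=CLOSED
  event#15 t=33ms outcome=F: state=CLOSED
  event#16 t=34ms outcome=F: state=CLOSED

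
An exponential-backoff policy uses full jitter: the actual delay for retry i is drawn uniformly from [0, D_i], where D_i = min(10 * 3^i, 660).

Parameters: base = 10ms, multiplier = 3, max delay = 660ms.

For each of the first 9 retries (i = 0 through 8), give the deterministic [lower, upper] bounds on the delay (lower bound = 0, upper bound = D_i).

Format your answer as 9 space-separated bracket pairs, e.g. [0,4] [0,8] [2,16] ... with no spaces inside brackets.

Answer: [0,10] [0,30] [0,90] [0,270] [0,660] [0,660] [0,660] [0,660] [0,660]

Derivation:
Computing bounds per retry:
  i=0: D_i=min(10*3^0,660)=10, bounds=[0,10]
  i=1: D_i=min(10*3^1,660)=30, bounds=[0,30]
  i=2: D_i=min(10*3^2,660)=90, bounds=[0,90]
  i=3: D_i=min(10*3^3,660)=270, bounds=[0,270]
  i=4: D_i=min(10*3^4,660)=660, bounds=[0,660]
  i=5: D_i=min(10*3^5,660)=660, bounds=[0,660]
  i=6: D_i=min(10*3^6,660)=660, bounds=[0,660]
  i=7: D_i=min(10*3^7,660)=660, bounds=[0,660]
  i=8: D_i=min(10*3^8,660)=660, bounds=[0,660]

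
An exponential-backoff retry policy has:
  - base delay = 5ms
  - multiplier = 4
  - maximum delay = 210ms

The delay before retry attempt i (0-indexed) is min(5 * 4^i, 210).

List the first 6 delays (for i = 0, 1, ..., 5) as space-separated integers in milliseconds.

Computing each delay:
  i=0: min(5*4^0, 210) = 5
  i=1: min(5*4^1, 210) = 20
  i=2: min(5*4^2, 210) = 80
  i=3: min(5*4^3, 210) = 210
  i=4: min(5*4^4, 210) = 210
  i=5: min(5*4^5, 210) = 210

Answer: 5 20 80 210 210 210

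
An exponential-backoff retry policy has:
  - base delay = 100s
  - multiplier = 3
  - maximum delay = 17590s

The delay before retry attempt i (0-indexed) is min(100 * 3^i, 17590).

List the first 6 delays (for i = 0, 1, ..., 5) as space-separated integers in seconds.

Answer: 100 300 900 2700 8100 17590

Derivation:
Computing each delay:
  i=0: min(100*3^0, 17590) = 100
  i=1: min(100*3^1, 17590) = 300
  i=2: min(100*3^2, 17590) = 900
  i=3: min(100*3^3, 17590) = 2700
  i=4: min(100*3^4, 17590) = 8100
  i=5: min(100*3^5, 17590) = 17590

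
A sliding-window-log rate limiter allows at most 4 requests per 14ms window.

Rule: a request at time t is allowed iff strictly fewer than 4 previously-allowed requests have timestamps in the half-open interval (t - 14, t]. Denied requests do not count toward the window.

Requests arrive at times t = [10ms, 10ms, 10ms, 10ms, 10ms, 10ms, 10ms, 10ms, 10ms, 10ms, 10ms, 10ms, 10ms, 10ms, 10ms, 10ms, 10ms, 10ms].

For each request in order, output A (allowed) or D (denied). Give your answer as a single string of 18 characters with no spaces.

Tracking allowed requests in the window:
  req#1 t=10ms: ALLOW
  req#2 t=10ms: ALLOW
  req#3 t=10ms: ALLOW
  req#4 t=10ms: ALLOW
  req#5 t=10ms: DENY
  req#6 t=10ms: DENY
  req#7 t=10ms: DENY
  req#8 t=10ms: DENY
  req#9 t=10ms: DENY
  req#10 t=10ms: DENY
  req#11 t=10ms: DENY
  req#12 t=10ms: DENY
  req#13 t=10ms: DENY
  req#14 t=10ms: DENY
  req#15 t=10ms: DENY
  req#16 t=10ms: DENY
  req#17 t=10ms: DENY
  req#18 t=10ms: DENY

Answer: AAAADDDDDDDDDDDDDD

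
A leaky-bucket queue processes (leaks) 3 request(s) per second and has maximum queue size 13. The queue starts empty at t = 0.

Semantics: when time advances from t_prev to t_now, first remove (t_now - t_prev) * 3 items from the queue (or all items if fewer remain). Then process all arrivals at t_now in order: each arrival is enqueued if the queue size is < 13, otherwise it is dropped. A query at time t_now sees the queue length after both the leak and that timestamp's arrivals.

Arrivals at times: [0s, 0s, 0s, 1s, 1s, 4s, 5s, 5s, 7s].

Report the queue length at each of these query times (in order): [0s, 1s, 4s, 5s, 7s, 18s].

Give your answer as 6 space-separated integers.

Answer: 3 2 1 2 1 0

Derivation:
Queue lengths at query times:
  query t=0s: backlog = 3
  query t=1s: backlog = 2
  query t=4s: backlog = 1
  query t=5s: backlog = 2
  query t=7s: backlog = 1
  query t=18s: backlog = 0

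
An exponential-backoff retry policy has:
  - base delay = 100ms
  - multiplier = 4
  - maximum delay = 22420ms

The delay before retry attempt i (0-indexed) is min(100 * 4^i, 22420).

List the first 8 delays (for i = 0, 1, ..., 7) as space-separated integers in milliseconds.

Answer: 100 400 1600 6400 22420 22420 22420 22420

Derivation:
Computing each delay:
  i=0: min(100*4^0, 22420) = 100
  i=1: min(100*4^1, 22420) = 400
  i=2: min(100*4^2, 22420) = 1600
  i=3: min(100*4^3, 22420) = 6400
  i=4: min(100*4^4, 22420) = 22420
  i=5: min(100*4^5, 22420) = 22420
  i=6: min(100*4^6, 22420) = 22420
  i=7: min(100*4^7, 22420) = 22420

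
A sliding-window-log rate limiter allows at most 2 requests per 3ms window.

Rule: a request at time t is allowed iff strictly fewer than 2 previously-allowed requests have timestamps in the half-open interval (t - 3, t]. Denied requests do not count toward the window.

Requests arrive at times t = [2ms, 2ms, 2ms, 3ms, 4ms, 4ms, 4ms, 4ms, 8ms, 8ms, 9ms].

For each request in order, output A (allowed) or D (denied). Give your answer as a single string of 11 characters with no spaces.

Answer: AADDDDDDAAD

Derivation:
Tracking allowed requests in the window:
  req#1 t=2ms: ALLOW
  req#2 t=2ms: ALLOW
  req#3 t=2ms: DENY
  req#4 t=3ms: DENY
  req#5 t=4ms: DENY
  req#6 t=4ms: DENY
  req#7 t=4ms: DENY
  req#8 t=4ms: DENY
  req#9 t=8ms: ALLOW
  req#10 t=8ms: ALLOW
  req#11 t=9ms: DENY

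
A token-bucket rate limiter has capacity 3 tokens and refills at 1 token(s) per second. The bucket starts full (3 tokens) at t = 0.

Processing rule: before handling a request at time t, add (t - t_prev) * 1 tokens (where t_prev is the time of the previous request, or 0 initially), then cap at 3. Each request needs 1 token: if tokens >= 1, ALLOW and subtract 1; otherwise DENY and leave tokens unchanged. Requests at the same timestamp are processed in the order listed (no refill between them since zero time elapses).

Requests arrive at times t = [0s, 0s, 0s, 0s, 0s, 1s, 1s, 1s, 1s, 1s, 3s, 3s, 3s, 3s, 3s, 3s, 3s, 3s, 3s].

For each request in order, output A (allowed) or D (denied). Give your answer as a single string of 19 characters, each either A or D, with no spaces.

Simulating step by step:
  req#1 t=0s: ALLOW
  req#2 t=0s: ALLOW
  req#3 t=0s: ALLOW
  req#4 t=0s: DENY
  req#5 t=0s: DENY
  req#6 t=1s: ALLOW
  req#7 t=1s: DENY
  req#8 t=1s: DENY
  req#9 t=1s: DENY
  req#10 t=1s: DENY
  req#11 t=3s: ALLOW
  req#12 t=3s: ALLOW
  req#13 t=3s: DENY
  req#14 t=3s: DENY
  req#15 t=3s: DENY
  req#16 t=3s: DENY
  req#17 t=3s: DENY
  req#18 t=3s: DENY
  req#19 t=3s: DENY

Answer: AAADDADDDDAADDDDDDD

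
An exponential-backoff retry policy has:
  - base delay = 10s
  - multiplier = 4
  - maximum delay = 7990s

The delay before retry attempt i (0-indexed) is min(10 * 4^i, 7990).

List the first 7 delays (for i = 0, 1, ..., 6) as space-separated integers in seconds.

Answer: 10 40 160 640 2560 7990 7990

Derivation:
Computing each delay:
  i=0: min(10*4^0, 7990) = 10
  i=1: min(10*4^1, 7990) = 40
  i=2: min(10*4^2, 7990) = 160
  i=3: min(10*4^3, 7990) = 640
  i=4: min(10*4^4, 7990) = 2560
  i=5: min(10*4^5, 7990) = 7990
  i=6: min(10*4^6, 7990) = 7990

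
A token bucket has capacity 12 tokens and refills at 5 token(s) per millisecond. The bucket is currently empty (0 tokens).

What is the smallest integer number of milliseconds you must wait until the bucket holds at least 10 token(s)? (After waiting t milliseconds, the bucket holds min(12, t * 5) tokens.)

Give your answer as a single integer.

Need t * 5 >= 10, so t >= 10/5.
Smallest integer t = ceil(10/5) = 2.

Answer: 2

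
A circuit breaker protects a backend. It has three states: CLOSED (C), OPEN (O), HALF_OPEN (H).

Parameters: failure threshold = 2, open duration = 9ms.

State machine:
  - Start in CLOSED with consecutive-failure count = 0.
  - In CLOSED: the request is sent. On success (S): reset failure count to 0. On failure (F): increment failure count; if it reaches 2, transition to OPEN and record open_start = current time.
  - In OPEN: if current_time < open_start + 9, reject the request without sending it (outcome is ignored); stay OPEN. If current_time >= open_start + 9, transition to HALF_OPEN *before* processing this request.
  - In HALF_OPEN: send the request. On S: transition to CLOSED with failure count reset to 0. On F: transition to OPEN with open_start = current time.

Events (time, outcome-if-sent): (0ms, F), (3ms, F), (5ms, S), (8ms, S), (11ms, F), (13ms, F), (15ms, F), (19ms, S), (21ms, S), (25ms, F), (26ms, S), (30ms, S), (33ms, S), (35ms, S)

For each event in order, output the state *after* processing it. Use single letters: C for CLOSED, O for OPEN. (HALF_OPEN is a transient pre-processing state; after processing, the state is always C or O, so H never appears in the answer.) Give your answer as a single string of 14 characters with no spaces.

Answer: COOOOOOOOOOOOC

Derivation:
State after each event:
  event#1 t=0ms outcome=F: state=CLOSED
  event#2 t=3ms outcome=F: state=OPEN
  event#3 t=5ms outcome=S: state=OPEN
  event#4 t=8ms outcome=S: state=OPEN
  event#5 t=11ms outcome=F: state=OPEN
  event#6 t=13ms outcome=F: state=OPEN
  event#7 t=15ms outcome=F: state=OPEN
  event#8 t=19ms outcome=S: state=OPEN
  event#9 t=21ms outcome=S: state=OPEN
  event#10 t=25ms outcome=F: state=OPEN
  event#11 t=26ms outcome=S: state=OPEN
  event#12 t=30ms outcome=S: state=OPEN
  event#13 t=33ms outcome=S: state=OPEN
  event#14 t=35ms outcome=S: state=CLOSED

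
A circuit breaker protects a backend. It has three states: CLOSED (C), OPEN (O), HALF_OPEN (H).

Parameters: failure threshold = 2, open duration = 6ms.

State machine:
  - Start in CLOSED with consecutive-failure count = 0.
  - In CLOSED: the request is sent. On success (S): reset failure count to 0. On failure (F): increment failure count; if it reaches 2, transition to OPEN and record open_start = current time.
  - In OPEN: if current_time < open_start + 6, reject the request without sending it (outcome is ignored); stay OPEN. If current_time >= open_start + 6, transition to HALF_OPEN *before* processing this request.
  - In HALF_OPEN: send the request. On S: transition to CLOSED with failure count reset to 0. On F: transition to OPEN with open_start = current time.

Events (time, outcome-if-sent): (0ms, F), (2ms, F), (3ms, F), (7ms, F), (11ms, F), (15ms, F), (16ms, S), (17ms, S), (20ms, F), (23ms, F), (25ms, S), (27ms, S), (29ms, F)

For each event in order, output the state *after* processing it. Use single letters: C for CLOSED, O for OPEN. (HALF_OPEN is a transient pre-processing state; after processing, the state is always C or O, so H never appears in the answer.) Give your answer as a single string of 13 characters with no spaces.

State after each event:
  event#1 t=0ms outcome=F: state=CLOSED
  event#2 t=2ms outcome=F: state=OPEN
  event#3 t=3ms outcome=F: state=OPEN
  event#4 t=7ms outcome=F: state=OPEN
  event#5 t=11ms outcome=F: state=OPEN
  event#6 t=15ms outcome=F: state=OPEN
  event#7 t=16ms outcome=S: state=OPEN
  event#8 t=17ms outcome=S: state=CLOSED
  event#9 t=20ms outcome=F: state=CLOSED
  event#10 t=23ms outcome=F: state=OPEN
  event#11 t=25ms outcome=S: state=OPEN
  event#12 t=27ms outcome=S: state=OPEN
  event#13 t=29ms outcome=F: state=OPEN

Answer: COOOOOOCCOOOO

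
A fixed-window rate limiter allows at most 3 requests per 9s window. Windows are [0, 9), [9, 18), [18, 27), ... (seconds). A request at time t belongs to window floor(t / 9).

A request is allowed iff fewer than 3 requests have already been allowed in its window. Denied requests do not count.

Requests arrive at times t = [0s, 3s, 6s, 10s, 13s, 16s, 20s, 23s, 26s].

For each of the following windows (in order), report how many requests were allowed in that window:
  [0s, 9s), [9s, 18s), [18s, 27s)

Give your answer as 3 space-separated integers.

Answer: 3 3 3

Derivation:
Processing requests:
  req#1 t=0s (window 0): ALLOW
  req#2 t=3s (window 0): ALLOW
  req#3 t=6s (window 0): ALLOW
  req#4 t=10s (window 1): ALLOW
  req#5 t=13s (window 1): ALLOW
  req#6 t=16s (window 1): ALLOW
  req#7 t=20s (window 2): ALLOW
  req#8 t=23s (window 2): ALLOW
  req#9 t=26s (window 2): ALLOW

Allowed counts by window: 3 3 3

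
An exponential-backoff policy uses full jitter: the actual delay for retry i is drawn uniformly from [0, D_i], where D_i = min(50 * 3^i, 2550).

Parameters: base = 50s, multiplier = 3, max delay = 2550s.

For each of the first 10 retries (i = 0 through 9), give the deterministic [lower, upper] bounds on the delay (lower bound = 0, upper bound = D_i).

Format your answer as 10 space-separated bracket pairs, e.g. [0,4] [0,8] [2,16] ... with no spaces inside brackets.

Answer: [0,50] [0,150] [0,450] [0,1350] [0,2550] [0,2550] [0,2550] [0,2550] [0,2550] [0,2550]

Derivation:
Computing bounds per retry:
  i=0: D_i=min(50*3^0,2550)=50, bounds=[0,50]
  i=1: D_i=min(50*3^1,2550)=150, bounds=[0,150]
  i=2: D_i=min(50*3^2,2550)=450, bounds=[0,450]
  i=3: D_i=min(50*3^3,2550)=1350, bounds=[0,1350]
  i=4: D_i=min(50*3^4,2550)=2550, bounds=[0,2550]
  i=5: D_i=min(50*3^5,2550)=2550, bounds=[0,2550]
  i=6: D_i=min(50*3^6,2550)=2550, bounds=[0,2550]
  i=7: D_i=min(50*3^7,2550)=2550, bounds=[0,2550]
  i=8: D_i=min(50*3^8,2550)=2550, bounds=[0,2550]
  i=9: D_i=min(50*3^9,2550)=2550, bounds=[0,2550]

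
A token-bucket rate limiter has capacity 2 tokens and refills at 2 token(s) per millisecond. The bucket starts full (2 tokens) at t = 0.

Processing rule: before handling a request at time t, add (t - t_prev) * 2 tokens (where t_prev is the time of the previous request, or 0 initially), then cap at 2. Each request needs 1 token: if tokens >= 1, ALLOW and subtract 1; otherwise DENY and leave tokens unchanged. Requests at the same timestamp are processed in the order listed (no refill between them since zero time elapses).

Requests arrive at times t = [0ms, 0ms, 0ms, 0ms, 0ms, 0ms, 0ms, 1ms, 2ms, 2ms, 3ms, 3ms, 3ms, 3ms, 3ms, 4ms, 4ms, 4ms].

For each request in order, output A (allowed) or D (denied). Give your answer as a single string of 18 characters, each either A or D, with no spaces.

Answer: AADDDDDAAAAADDDAAD

Derivation:
Simulating step by step:
  req#1 t=0ms: ALLOW
  req#2 t=0ms: ALLOW
  req#3 t=0ms: DENY
  req#4 t=0ms: DENY
  req#5 t=0ms: DENY
  req#6 t=0ms: DENY
  req#7 t=0ms: DENY
  req#8 t=1ms: ALLOW
  req#9 t=2ms: ALLOW
  req#10 t=2ms: ALLOW
  req#11 t=3ms: ALLOW
  req#12 t=3ms: ALLOW
  req#13 t=3ms: DENY
  req#14 t=3ms: DENY
  req#15 t=3ms: DENY
  req#16 t=4ms: ALLOW
  req#17 t=4ms: ALLOW
  req#18 t=4ms: DENY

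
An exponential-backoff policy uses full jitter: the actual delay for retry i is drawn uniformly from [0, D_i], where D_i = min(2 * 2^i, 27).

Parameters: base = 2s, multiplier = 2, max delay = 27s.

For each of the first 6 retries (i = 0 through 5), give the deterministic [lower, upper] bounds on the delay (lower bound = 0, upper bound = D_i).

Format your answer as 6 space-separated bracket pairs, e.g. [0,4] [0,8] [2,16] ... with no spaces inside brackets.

Answer: [0,2] [0,4] [0,8] [0,16] [0,27] [0,27]

Derivation:
Computing bounds per retry:
  i=0: D_i=min(2*2^0,27)=2, bounds=[0,2]
  i=1: D_i=min(2*2^1,27)=4, bounds=[0,4]
  i=2: D_i=min(2*2^2,27)=8, bounds=[0,8]
  i=3: D_i=min(2*2^3,27)=16, bounds=[0,16]
  i=4: D_i=min(2*2^4,27)=27, bounds=[0,27]
  i=5: D_i=min(2*2^5,27)=27, bounds=[0,27]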